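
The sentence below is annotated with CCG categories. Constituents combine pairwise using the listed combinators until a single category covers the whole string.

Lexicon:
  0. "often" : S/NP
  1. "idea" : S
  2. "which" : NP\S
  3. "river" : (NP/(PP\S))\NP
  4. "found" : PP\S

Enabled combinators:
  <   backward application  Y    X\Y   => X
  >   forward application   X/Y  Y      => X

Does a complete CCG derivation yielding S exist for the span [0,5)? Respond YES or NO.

[0,5] S   >
  [0,1] "often" : S/NP
  [1,5] NP   >
    [1,4] NP/(PP\S)   <
      [1,3] NP   <
        [1,2] "idea" : S
        [2,3] "which" : NP\S
      [3,4] "river" : (NP/(PP\S))\NP
    [4,5] "found" : PP\S

YES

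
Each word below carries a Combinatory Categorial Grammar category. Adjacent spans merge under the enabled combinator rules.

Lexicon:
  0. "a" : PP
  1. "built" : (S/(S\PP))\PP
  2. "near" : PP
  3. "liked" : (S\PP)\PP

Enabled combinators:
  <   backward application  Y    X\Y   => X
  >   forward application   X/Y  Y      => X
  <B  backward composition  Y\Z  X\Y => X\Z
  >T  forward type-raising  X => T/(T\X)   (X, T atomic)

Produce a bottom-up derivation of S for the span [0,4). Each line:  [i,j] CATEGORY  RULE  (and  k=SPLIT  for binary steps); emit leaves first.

[0,1] PP  lex  "a"
[1,2] (S/(S\PP))\PP  lex  "built"
[0,2] S/(S\PP)  <  k=1
[2,3] PP  lex  "near"
[3,4] (S\PP)\PP  lex  "liked"
[2,4] S\PP  <  k=3
[0,4] S  >  k=2

[0,4] S   >
  [0,2] S/(S\PP)   <
    [0,1] "a" : PP
    [1,2] "built" : (S/(S\PP))\PP
  [2,4] S\PP   <
    [2,3] "near" : PP
    [3,4] "liked" : (S\PP)\PP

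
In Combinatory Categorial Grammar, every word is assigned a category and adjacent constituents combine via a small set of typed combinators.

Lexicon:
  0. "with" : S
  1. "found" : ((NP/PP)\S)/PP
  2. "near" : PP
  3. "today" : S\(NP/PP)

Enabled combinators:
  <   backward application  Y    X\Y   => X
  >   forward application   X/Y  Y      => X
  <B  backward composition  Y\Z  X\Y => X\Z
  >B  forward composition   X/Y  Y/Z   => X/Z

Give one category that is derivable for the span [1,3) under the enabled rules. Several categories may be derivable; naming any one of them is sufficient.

[0,4] S   <
  [0,3] NP/PP   <
    [0,1] "with" : S
    [1,3] (NP/PP)\S   >
      [1,2] "found" : ((NP/PP)\S)/PP
      [2,3] "near" : PP
  [3,4] "today" : S\(NP/PP)

(NP/PP)\S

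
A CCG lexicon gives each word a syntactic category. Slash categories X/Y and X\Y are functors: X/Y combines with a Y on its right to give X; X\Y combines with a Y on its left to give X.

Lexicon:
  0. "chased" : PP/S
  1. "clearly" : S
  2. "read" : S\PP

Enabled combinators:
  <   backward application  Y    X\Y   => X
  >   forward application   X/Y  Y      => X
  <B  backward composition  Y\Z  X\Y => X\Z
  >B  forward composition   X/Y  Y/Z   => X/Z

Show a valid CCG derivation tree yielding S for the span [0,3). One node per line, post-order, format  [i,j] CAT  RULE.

[0,3] S   <
  [0,2] PP   >
    [0,1] "chased" : PP/S
    [1,2] "clearly" : S
  [2,3] "read" : S\PP

[0,1] PP/S  lex  "chased"
[1,2] S  lex  "clearly"
[0,2] PP  >  k=1
[2,3] S\PP  lex  "read"
[0,3] S  <  k=2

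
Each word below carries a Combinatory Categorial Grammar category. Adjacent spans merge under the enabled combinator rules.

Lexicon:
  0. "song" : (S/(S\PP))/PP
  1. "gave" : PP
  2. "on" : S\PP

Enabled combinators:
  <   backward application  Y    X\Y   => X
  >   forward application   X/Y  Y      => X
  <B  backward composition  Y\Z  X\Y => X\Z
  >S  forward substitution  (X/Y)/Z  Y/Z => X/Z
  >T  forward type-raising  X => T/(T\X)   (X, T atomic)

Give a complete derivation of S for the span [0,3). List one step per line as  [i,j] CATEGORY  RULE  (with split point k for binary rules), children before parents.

[0,1] (S/(S\PP))/PP  lex  "song"
[1,2] PP  lex  "gave"
[0,2] S/(S\PP)  >  k=1
[2,3] S\PP  lex  "on"
[0,3] S  >  k=2

[0,3] S   >
  [0,2] S/(S\PP)   >
    [0,1] "song" : (S/(S\PP))/PP
    [1,2] "gave" : PP
  [2,3] "on" : S\PP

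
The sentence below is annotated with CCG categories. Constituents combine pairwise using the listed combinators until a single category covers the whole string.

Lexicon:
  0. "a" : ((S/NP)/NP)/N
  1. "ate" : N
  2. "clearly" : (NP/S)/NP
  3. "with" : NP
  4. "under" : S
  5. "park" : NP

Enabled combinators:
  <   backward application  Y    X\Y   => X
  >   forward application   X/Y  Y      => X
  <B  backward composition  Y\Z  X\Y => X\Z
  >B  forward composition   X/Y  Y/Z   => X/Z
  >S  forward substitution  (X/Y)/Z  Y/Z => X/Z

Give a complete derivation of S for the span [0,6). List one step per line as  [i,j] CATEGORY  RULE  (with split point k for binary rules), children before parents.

[0,1] ((S/NP)/NP)/N  lex  "a"
[1,2] N  lex  "ate"
[0,2] (S/NP)/NP  >  k=1
[2,3] (NP/S)/NP  lex  "clearly"
[3,4] NP  lex  "with"
[2,4] NP/S  >  k=3
[4,5] S  lex  "under"
[2,5] NP  >  k=4
[0,5] S/NP  >  k=2
[5,6] NP  lex  "park"
[0,6] S  >  k=5

[0,6] S   >
  [0,5] S/NP   >
    [0,2] (S/NP)/NP   >
      [0,1] "a" : ((S/NP)/NP)/N
      [1,2] "ate" : N
    [2,5] NP   >
      [2,4] NP/S   >
        [2,3] "clearly" : (NP/S)/NP
        [3,4] "with" : NP
      [4,5] "under" : S
  [5,6] "park" : NP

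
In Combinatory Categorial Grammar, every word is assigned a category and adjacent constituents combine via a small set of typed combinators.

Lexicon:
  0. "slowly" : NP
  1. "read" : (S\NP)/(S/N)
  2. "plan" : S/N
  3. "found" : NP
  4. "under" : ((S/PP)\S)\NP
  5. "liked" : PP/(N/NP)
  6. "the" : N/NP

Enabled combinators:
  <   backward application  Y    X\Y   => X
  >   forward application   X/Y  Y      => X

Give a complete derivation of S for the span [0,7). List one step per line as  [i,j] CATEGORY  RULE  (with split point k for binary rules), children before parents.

[0,7] S   >
  [0,5] S/PP   <
    [0,3] S   <
      [0,1] "slowly" : NP
      [1,3] S\NP   >
        [1,2] "read" : (S\NP)/(S/N)
        [2,3] "plan" : S/N
    [3,5] (S/PP)\S   <
      [3,4] "found" : NP
      [4,5] "under" : ((S/PP)\S)\NP
  [5,7] PP   >
    [5,6] "liked" : PP/(N/NP)
    [6,7] "the" : N/NP

[0,1] NP  lex  "slowly"
[1,2] (S\NP)/(S/N)  lex  "read"
[2,3] S/N  lex  "plan"
[1,3] S\NP  >  k=2
[0,3] S  <  k=1
[3,4] NP  lex  "found"
[4,5] ((S/PP)\S)\NP  lex  "under"
[3,5] (S/PP)\S  <  k=4
[0,5] S/PP  <  k=3
[5,6] PP/(N/NP)  lex  "liked"
[6,7] N/NP  lex  "the"
[5,7] PP  >  k=6
[0,7] S  >  k=5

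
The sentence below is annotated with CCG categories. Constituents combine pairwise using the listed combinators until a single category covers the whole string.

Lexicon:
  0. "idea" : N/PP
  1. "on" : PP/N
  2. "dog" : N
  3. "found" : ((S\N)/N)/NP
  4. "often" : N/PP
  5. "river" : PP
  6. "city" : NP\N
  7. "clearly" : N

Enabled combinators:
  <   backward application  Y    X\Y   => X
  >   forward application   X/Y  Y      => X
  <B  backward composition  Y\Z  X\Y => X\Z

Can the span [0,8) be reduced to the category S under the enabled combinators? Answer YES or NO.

YES

[0,8] S   <
  [0,3] N   >
    [0,1] "idea" : N/PP
    [1,3] PP   >
      [1,2] "on" : PP/N
      [2,3] "dog" : N
  [3,8] S\N   >
    [3,7] (S\N)/N   >
      [3,4] "found" : ((S\N)/N)/NP
      [4,7] NP   <
        [4,6] N   >
          [4,5] "often" : N/PP
          [5,6] "river" : PP
        [6,7] "city" : NP\N
    [7,8] "clearly" : N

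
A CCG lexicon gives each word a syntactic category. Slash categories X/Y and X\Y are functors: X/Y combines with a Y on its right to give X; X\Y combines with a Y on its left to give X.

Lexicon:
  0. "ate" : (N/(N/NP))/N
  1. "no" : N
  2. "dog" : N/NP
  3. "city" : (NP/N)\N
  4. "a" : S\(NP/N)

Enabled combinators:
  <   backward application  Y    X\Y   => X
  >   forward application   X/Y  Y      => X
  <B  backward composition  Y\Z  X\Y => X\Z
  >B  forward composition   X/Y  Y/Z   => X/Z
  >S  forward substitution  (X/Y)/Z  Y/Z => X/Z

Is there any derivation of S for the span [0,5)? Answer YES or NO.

YES

[0,5] S   <
  [0,3] N   >
    [0,2] N/(N/NP)   >
      [0,1] "ate" : (N/(N/NP))/N
      [1,2] "no" : N
    [2,3] "dog" : N/NP
  [3,5] S\N   <B
    [3,4] "city" : (NP/N)\N
    [4,5] "a" : S\(NP/N)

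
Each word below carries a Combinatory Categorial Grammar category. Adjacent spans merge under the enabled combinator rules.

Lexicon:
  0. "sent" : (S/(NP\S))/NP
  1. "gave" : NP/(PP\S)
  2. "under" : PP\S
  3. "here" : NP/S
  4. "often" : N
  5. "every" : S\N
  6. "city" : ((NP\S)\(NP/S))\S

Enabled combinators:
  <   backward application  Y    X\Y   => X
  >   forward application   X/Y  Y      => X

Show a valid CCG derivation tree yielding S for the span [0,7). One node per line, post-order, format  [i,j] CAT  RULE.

[0,7] S   >
  [0,3] S/(NP\S)   >
    [0,1] "sent" : (S/(NP\S))/NP
    [1,3] NP   >
      [1,2] "gave" : NP/(PP\S)
      [2,3] "under" : PP\S
  [3,7] NP\S   <
    [3,4] "here" : NP/S
    [4,7] (NP\S)\(NP/S)   <
      [4,6] S   <
        [4,5] "often" : N
        [5,6] "every" : S\N
      [6,7] "city" : ((NP\S)\(NP/S))\S

[0,1] (S/(NP\S))/NP  lex  "sent"
[1,2] NP/(PP\S)  lex  "gave"
[2,3] PP\S  lex  "under"
[1,3] NP  >  k=2
[0,3] S/(NP\S)  >  k=1
[3,4] NP/S  lex  "here"
[4,5] N  lex  "often"
[5,6] S\N  lex  "every"
[4,6] S  <  k=5
[6,7] ((NP\S)\(NP/S))\S  lex  "city"
[4,7] (NP\S)\(NP/S)  <  k=6
[3,7] NP\S  <  k=4
[0,7] S  >  k=3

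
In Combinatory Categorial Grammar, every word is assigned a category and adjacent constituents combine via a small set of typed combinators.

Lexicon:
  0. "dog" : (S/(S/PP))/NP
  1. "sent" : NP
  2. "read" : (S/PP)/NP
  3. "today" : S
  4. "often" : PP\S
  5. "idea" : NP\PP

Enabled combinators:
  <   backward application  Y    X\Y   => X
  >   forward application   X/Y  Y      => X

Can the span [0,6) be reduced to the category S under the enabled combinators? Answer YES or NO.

YES

[0,6] S   >
  [0,2] S/(S/PP)   >
    [0,1] "dog" : (S/(S/PP))/NP
    [1,2] "sent" : NP
  [2,6] S/PP   >
    [2,3] "read" : (S/PP)/NP
    [3,6] NP   <
      [3,5] PP   <
        [3,4] "today" : S
        [4,5] "often" : PP\S
      [5,6] "idea" : NP\PP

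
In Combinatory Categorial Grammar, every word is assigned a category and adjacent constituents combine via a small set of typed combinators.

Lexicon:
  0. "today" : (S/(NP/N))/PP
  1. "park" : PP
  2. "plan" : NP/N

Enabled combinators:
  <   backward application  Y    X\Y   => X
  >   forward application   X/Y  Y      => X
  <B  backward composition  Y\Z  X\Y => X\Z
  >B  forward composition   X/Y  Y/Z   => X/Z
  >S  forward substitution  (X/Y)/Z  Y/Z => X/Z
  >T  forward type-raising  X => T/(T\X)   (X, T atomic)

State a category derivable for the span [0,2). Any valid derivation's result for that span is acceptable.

S/(NP/N)

[0,3] S   >
  [0,2] S/(NP/N)   >
    [0,1] "today" : (S/(NP/N))/PP
    [1,2] "park" : PP
  [2,3] "plan" : NP/N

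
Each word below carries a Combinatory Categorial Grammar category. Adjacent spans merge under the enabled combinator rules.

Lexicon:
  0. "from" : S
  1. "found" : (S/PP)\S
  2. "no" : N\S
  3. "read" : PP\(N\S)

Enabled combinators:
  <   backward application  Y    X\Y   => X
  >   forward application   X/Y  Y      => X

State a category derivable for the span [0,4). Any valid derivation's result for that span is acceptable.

[0,4] S   >
  [0,2] S/PP   <
    [0,1] "from" : S
    [1,2] "found" : (S/PP)\S
  [2,4] PP   <
    [2,3] "no" : N\S
    [3,4] "read" : PP\(N\S)

S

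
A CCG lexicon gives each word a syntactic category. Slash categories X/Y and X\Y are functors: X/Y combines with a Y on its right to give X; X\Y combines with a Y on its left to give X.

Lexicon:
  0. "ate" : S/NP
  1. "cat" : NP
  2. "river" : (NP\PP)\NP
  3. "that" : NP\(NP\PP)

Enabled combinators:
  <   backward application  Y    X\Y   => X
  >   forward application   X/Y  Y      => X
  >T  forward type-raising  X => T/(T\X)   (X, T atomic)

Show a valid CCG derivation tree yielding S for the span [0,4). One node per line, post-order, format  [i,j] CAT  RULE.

[0,1] S/NP  lex  "ate"
[1,2] NP  lex  "cat"
[2,3] (NP\PP)\NP  lex  "river"
[1,3] NP\PP  <  k=2
[3,4] NP\(NP\PP)  lex  "that"
[1,4] NP  <  k=3
[0,4] S  >  k=1

[0,4] S   >
  [0,1] "ate" : S/NP
  [1,4] NP   <
    [1,3] NP\PP   <
      [1,2] "cat" : NP
      [2,3] "river" : (NP\PP)\NP
    [3,4] "that" : NP\(NP\PP)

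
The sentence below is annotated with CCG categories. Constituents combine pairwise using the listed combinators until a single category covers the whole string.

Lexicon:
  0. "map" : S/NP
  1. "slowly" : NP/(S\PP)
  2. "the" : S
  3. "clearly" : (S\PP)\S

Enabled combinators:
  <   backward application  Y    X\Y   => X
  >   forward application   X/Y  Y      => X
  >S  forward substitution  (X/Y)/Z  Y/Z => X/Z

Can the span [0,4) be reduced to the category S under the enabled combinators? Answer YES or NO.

[0,4] S   >
  [0,1] "map" : S/NP
  [1,4] NP   >
    [1,2] "slowly" : NP/(S\PP)
    [2,4] S\PP   <
      [2,3] "the" : S
      [3,4] "clearly" : (S\PP)\S

YES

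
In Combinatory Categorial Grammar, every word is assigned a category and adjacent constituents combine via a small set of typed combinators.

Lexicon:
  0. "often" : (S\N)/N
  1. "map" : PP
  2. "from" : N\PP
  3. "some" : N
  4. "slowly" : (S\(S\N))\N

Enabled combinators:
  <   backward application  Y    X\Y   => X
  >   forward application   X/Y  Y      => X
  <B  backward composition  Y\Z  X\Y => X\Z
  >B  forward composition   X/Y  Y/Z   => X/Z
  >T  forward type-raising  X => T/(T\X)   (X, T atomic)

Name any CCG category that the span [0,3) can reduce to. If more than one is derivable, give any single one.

S\N

[0,5] S   <
  [0,3] S\N   >
    [0,1] "often" : (S\N)/N
    [1,3] N   >
      [1,2] N/(N\PP)   >T
        [1,2] "map" : PP
      [2,3] "from" : N\PP
  [3,5] S\(S\N)   <
    [3,4] "some" : N
    [4,5] "slowly" : (S\(S\N))\N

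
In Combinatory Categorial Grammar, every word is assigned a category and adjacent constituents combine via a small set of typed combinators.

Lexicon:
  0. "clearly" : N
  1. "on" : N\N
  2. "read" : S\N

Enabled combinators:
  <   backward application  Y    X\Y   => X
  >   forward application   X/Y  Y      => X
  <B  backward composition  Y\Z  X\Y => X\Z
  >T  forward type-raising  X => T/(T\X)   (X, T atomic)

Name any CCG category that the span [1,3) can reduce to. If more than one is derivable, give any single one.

[0,3] S   >
  [0,1] S/(S\N)   >T
    [0,1] "clearly" : N
  [1,3] S\N   <B
    [1,2] "on" : N\N
    [2,3] "read" : S\N

S\N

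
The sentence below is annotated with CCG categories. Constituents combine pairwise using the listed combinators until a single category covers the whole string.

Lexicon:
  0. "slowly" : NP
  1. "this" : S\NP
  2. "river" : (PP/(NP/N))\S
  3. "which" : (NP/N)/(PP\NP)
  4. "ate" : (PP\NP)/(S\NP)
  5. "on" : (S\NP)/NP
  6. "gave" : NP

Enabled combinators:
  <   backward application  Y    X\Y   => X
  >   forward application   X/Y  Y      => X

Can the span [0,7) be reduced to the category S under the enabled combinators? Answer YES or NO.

NP S\NP (PP/(NP/N))\S (NP/N)/(PP\NP) (PP\NP)/(S\NP) (S\NP)/NP NP
CKY chart[0,7] = {PP}; S ∉ chart

NO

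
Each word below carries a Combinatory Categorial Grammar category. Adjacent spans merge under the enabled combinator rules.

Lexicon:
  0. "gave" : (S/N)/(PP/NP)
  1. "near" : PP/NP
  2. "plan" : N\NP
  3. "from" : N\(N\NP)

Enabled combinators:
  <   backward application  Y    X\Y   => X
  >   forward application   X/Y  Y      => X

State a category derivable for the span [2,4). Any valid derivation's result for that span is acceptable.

N

[0,4] S   >
  [0,2] S/N   >
    [0,1] "gave" : (S/N)/(PP/NP)
    [1,2] "near" : PP/NP
  [2,4] N   <
    [2,3] "plan" : N\NP
    [3,4] "from" : N\(N\NP)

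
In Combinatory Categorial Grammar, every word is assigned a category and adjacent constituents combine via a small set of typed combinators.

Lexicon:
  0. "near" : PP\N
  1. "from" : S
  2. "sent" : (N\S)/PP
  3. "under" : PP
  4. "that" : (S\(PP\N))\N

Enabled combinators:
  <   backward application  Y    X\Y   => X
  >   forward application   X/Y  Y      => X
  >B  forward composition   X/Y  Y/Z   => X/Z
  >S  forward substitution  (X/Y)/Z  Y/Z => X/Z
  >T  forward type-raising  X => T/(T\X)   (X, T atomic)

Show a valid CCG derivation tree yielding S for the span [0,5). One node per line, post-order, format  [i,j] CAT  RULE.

[0,1] PP\N  lex  "near"
[1,2] S  lex  "from"
[2,3] (N\S)/PP  lex  "sent"
[3,4] PP  lex  "under"
[2,4] N\S  >  k=3
[1,4] N  <  k=2
[4,5] (S\(PP\N))\N  lex  "that"
[1,5] S\(PP\N)  <  k=4
[0,5] S  <  k=1

[0,5] S   <
  [0,1] "near" : PP\N
  [1,5] S\(PP\N)   <
    [1,4] N   <
      [1,2] "from" : S
      [2,4] N\S   >
        [2,3] "sent" : (N\S)/PP
        [3,4] "under" : PP
    [4,5] "that" : (S\(PP\N))\N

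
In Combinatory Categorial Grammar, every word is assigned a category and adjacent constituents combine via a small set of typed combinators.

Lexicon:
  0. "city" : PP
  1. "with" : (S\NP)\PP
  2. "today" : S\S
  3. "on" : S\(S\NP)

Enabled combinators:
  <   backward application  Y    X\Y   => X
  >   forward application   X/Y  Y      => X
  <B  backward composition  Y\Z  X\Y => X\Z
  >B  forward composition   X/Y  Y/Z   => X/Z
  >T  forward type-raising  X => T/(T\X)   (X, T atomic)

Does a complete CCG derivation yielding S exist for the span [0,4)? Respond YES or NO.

[0,4] S   <
  [0,3] S\NP   <B
    [0,2] S\NP   <
      [0,1] "city" : PP
      [1,2] "with" : (S\NP)\PP
    [2,3] "today" : S\S
  [3,4] "on" : S\(S\NP)

YES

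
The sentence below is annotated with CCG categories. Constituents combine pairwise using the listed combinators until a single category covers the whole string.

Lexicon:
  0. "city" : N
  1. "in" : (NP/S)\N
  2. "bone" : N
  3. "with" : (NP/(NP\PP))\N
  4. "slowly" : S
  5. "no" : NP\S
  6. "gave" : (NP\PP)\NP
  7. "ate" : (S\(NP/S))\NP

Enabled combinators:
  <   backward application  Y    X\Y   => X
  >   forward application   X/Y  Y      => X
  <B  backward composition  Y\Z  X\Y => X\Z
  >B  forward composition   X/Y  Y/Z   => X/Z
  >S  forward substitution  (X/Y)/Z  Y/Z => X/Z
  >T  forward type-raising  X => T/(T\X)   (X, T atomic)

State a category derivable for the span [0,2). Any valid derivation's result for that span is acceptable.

[0,8] S   <
  [0,2] NP/S   <
    [0,1] "city" : N
    [1,2] "in" : (NP/S)\N
  [2,8] S\(NP/S)   <
    [2,7] NP   >
      [2,4] NP/(NP\PP)   <
        [2,3] "bone" : N
        [3,4] "with" : (NP/(NP\PP))\N
      [4,7] NP\PP   <
        [4,6] NP   >
          [4,5] NP/(NP\S)   >T
            [4,5] "slowly" : S
          [5,6] "no" : NP\S
        [6,7] "gave" : (NP\PP)\NP
    [7,8] "ate" : (S\(NP/S))\NP

NP/S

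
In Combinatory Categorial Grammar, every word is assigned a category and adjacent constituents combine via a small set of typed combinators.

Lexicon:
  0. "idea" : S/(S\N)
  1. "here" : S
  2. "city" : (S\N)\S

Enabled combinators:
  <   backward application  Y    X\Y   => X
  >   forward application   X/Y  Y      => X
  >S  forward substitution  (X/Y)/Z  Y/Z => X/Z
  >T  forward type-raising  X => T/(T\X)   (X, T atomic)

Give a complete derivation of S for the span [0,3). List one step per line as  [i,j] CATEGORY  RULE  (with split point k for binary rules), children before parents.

[0,3] S   >
  [0,1] "idea" : S/(S\N)
  [1,3] S\N   <
    [1,2] "here" : S
    [2,3] "city" : (S\N)\S

[0,1] S/(S\N)  lex  "idea"
[1,2] S  lex  "here"
[2,3] (S\N)\S  lex  "city"
[1,3] S\N  <  k=2
[0,3] S  >  k=1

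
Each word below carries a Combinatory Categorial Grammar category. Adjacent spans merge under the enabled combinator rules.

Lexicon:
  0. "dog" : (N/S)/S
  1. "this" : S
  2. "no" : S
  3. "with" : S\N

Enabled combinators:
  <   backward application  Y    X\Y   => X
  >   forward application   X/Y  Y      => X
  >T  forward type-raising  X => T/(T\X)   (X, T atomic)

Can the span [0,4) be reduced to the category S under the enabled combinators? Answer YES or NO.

YES

[0,4] S   <
  [0,3] N   >
    [0,2] N/S   >
      [0,1] "dog" : (N/S)/S
      [1,2] "this" : S
    [2,3] "no" : S
  [3,4] "with" : S\N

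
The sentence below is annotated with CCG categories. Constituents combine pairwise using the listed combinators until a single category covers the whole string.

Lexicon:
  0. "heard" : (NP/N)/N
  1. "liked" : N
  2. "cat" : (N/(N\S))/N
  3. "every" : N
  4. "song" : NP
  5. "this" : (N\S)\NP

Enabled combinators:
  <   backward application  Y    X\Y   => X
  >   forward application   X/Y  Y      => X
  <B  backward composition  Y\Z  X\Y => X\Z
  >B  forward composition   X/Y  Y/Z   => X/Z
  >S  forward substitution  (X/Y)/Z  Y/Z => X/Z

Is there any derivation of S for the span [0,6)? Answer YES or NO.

(NP/N)/N N (N/(N\S))/N N NP (N\S)\NP
CKY chart[0,6] = {NP}; S ∉ chart

NO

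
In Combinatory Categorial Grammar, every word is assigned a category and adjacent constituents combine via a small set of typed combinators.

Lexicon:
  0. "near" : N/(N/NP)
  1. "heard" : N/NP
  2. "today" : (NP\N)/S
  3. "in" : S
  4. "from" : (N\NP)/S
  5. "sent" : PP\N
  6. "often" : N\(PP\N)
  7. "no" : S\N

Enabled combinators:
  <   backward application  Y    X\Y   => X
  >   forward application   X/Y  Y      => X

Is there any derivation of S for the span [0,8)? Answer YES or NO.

NO

N/(N/NP) N/NP (NP\N)/S S (N\NP)/S PP\N N\(PP\N) S\N
CKY chart[0,8] = {N}; S ∉ chart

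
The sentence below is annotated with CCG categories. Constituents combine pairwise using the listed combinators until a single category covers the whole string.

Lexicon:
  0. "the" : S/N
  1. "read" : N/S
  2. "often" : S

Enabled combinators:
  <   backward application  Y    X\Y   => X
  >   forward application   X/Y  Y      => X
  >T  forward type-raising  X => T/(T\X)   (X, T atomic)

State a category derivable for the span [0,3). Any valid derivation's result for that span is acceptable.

S

[0,3] S   >
  [0,1] "the" : S/N
  [1,3] N   >
    [1,2] "read" : N/S
    [2,3] "often" : S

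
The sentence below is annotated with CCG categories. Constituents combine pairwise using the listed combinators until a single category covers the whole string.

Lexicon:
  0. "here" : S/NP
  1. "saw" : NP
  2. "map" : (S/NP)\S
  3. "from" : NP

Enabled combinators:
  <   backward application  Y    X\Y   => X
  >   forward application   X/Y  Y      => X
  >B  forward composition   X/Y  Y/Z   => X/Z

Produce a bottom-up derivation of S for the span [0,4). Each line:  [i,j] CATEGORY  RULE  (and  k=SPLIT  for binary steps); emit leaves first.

[0,1] S/NP  lex  "here"
[1,2] NP  lex  "saw"
[0,2] S  >  k=1
[2,3] (S/NP)\S  lex  "map"
[0,3] S/NP  <  k=2
[3,4] NP  lex  "from"
[0,4] S  >  k=3

[0,4] S   >
  [0,3] S/NP   <
    [0,2] S   >
      [0,1] "here" : S/NP
      [1,2] "saw" : NP
    [2,3] "map" : (S/NP)\S
  [3,4] "from" : NP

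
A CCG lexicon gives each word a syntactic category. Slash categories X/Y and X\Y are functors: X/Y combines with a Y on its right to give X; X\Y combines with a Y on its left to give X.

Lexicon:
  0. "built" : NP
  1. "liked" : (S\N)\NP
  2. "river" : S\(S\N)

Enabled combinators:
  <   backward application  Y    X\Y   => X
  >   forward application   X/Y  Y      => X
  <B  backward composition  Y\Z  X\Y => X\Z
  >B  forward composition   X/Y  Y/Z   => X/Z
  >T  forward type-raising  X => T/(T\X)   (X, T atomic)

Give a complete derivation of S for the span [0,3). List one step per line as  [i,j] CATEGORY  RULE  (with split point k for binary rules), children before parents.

[0,1] NP  lex  "built"
[1,2] (S\N)\NP  lex  "liked"
[0,2] S\N  <  k=1
[2,3] S\(S\N)  lex  "river"
[0,3] S  <  k=2

[0,3] S   <
  [0,2] S\N   <
    [0,1] "built" : NP
    [1,2] "liked" : (S\N)\NP
  [2,3] "river" : S\(S\N)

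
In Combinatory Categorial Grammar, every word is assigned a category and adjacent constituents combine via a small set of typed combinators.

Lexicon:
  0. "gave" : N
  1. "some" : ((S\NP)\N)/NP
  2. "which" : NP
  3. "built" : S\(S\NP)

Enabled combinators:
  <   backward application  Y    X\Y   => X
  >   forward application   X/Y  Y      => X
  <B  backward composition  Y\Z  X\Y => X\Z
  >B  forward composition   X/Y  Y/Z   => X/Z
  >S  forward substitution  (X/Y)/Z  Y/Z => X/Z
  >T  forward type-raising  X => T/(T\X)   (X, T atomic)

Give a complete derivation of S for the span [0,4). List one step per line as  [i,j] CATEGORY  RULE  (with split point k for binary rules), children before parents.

[0,4] S   <
  [0,3] S\NP   <
    [0,1] "gave" : N
    [1,3] (S\NP)\N   >
      [1,2] "some" : ((S\NP)\N)/NP
      [2,3] "which" : NP
  [3,4] "built" : S\(S\NP)

[0,1] N  lex  "gave"
[1,2] ((S\NP)\N)/NP  lex  "some"
[2,3] NP  lex  "which"
[1,3] (S\NP)\N  >  k=2
[0,3] S\NP  <  k=1
[3,4] S\(S\NP)  lex  "built"
[0,4] S  <  k=3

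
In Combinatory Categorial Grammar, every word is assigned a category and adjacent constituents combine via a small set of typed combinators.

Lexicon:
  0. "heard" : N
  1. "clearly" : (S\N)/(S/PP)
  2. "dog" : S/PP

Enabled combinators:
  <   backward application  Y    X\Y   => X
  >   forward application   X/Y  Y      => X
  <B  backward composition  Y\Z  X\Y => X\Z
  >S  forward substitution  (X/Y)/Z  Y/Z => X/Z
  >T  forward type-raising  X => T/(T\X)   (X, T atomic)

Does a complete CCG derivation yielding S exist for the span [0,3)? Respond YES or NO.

YES

[0,3] S   <
  [0,1] "heard" : N
  [1,3] S\N   >
    [1,2] "clearly" : (S\N)/(S/PP)
    [2,3] "dog" : S/PP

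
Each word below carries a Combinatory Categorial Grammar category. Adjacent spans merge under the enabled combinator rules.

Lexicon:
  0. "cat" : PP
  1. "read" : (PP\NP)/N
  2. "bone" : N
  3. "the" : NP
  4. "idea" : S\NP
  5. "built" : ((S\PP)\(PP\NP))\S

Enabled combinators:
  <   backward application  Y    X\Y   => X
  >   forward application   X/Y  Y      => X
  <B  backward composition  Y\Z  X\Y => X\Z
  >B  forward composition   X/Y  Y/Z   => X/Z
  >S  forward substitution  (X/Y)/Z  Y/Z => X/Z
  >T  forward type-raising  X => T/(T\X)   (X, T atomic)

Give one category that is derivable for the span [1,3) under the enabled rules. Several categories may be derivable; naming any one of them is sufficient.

PP\NP

[0,6] S   >
  [0,1] S/(S\PP)   >T
    [0,1] "cat" : PP
  [1,6] S\PP   <
    [1,3] PP\NP   >
      [1,2] "read" : (PP\NP)/N
      [2,3] "bone" : N
    [3,6] (S\PP)\(PP\NP)   <
      [3,5] S   <
        [3,4] "the" : NP
        [4,5] "idea" : S\NP
      [5,6] "built" : ((S\PP)\(PP\NP))\S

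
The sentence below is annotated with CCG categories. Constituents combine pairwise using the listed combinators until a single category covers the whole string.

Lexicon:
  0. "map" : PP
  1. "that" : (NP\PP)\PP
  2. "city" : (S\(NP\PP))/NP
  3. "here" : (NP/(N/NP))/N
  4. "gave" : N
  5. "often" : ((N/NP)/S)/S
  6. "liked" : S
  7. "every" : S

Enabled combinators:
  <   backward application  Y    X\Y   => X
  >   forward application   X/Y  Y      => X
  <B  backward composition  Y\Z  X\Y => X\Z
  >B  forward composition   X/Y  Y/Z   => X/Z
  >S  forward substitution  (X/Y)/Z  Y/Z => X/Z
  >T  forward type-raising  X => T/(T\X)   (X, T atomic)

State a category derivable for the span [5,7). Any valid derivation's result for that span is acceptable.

[0,8] S   <
  [0,2] NP\PP   <
    [0,1] "map" : PP
    [1,2] "that" : (NP\PP)\PP
  [2,8] S\(NP\PP)   >
    [2,3] "city" : (S\(NP\PP))/NP
    [3,8] NP   >
      [3,5] NP/(N/NP)   >
        [3,4] "here" : (NP/(N/NP))/N
        [4,5] "gave" : N
      [5,8] N/NP   >
        [5,7] (N/NP)/S   >
          [5,6] "often" : ((N/NP)/S)/S
          [6,7] "liked" : S
        [7,8] "every" : S

(N/NP)/S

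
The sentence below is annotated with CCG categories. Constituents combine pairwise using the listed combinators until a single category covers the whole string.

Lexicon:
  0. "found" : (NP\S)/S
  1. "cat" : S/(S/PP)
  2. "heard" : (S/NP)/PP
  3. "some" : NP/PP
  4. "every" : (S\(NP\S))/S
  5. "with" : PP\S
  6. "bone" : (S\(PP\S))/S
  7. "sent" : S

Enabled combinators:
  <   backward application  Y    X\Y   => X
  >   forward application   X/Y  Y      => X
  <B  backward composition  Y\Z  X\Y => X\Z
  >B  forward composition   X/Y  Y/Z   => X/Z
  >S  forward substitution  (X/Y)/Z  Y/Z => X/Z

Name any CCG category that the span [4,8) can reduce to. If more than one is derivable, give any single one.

[0,8] S   <
  [0,4] NP\S   >
    [0,1] "found" : (NP\S)/S
    [1,4] S   >
      [1,2] "cat" : S/(S/PP)
      [2,4] S/PP   >S
        [2,3] "heard" : (S/NP)/PP
        [3,4] "some" : NP/PP
  [4,8] S\(NP\S)   >
    [4,5] "every" : (S\(NP\S))/S
    [5,8] S   <
      [5,6] "with" : PP\S
      [6,8] S\(PP\S)   >
        [6,7] "bone" : (S\(PP\S))/S
        [7,8] "sent" : S

S\(NP\S)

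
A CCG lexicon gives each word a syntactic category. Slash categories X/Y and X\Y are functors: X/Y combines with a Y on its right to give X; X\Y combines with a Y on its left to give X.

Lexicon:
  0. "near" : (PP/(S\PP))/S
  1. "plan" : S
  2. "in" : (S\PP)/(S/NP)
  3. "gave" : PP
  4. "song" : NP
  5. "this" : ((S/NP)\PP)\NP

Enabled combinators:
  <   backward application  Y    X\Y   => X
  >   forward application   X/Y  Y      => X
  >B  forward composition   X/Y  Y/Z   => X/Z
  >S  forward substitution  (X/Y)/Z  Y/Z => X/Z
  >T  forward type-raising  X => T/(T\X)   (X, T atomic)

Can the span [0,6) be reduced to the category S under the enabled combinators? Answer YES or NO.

(PP/(S\PP))/S S (S\PP)/(S/NP) PP NP ((S/NP)\PP)\NP
CKY chart[0,6] = {N/(N\PP), NP/(NP\PP), PP, PP/(PP\PP), S/(S\PP)}; S ∉ chart

NO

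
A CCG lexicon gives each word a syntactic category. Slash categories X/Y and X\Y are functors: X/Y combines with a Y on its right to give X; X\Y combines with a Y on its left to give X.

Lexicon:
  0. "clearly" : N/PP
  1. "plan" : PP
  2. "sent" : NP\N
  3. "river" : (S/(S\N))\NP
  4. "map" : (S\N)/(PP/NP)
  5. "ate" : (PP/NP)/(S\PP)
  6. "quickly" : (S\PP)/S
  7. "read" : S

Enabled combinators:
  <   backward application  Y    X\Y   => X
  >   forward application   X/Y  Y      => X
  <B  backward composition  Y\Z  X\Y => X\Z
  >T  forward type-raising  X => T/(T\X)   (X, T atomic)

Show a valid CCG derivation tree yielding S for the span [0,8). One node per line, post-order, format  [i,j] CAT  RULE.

[0,8] S   >
  [0,4] S/(S\N)   <
    [0,3] NP   <
      [0,2] N   >
        [0,1] "clearly" : N/PP
        [1,2] "plan" : PP
      [2,3] "sent" : NP\N
    [3,4] "river" : (S/(S\N))\NP
  [4,8] S\N   >
    [4,5] "map" : (S\N)/(PP/NP)
    [5,8] PP/NP   >
      [5,6] "ate" : (PP/NP)/(S\PP)
      [6,8] S\PP   >
        [6,7] "quickly" : (S\PP)/S
        [7,8] "read" : S

[0,1] N/PP  lex  "clearly"
[1,2] PP  lex  "plan"
[0,2] N  >  k=1
[2,3] NP\N  lex  "sent"
[0,3] NP  <  k=2
[3,4] (S/(S\N))\NP  lex  "river"
[0,4] S/(S\N)  <  k=3
[4,5] (S\N)/(PP/NP)  lex  "map"
[5,6] (PP/NP)/(S\PP)  lex  "ate"
[6,7] (S\PP)/S  lex  "quickly"
[7,8] S  lex  "read"
[6,8] S\PP  >  k=7
[5,8] PP/NP  >  k=6
[4,8] S\N  >  k=5
[0,8] S  >  k=4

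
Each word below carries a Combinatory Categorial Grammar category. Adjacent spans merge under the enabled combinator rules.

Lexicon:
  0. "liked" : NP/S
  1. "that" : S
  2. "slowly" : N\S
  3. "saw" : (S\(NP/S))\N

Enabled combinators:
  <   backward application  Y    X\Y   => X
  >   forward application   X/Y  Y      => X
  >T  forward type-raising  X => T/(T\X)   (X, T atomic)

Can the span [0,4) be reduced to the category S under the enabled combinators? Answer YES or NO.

YES

[0,4] S   <
  [0,1] "liked" : NP/S
  [1,4] S\(NP/S)   <
    [1,3] N   >
      [1,2] N/(N\S)   >T
        [1,2] "that" : S
      [2,3] "slowly" : N\S
    [3,4] "saw" : (S\(NP/S))\N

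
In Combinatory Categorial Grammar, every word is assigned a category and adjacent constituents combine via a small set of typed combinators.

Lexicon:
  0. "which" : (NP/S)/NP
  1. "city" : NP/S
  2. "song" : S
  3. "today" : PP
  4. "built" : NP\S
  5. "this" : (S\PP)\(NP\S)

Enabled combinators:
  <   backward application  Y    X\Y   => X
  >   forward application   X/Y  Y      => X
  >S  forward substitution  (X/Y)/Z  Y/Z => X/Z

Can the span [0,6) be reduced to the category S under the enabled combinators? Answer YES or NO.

NO

(NP/S)/NP NP/S S PP NP\S (S\PP)\(NP\S)
CKY chart[0,6] = {NP}; S ∉ chart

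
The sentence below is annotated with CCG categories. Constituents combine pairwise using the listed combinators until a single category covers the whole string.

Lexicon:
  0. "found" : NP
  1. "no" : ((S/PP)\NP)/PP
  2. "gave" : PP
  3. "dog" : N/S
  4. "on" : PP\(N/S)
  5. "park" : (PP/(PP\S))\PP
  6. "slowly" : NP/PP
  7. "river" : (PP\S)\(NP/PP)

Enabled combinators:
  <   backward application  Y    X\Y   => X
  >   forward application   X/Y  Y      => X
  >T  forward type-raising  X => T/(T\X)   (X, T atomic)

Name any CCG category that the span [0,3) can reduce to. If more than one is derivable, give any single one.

[0,8] S   >
  [0,3] S/PP   <
    [0,1] "found" : NP
    [1,3] (S/PP)\NP   >
      [1,2] "no" : ((S/PP)\NP)/PP
      [2,3] "gave" : PP
  [3,8] PP   >
    [3,6] PP/(PP\S)   <
      [3,5] PP   <
        [3,4] "dog" : N/S
        [4,5] "on" : PP\(N/S)
      [5,6] "park" : (PP/(PP\S))\PP
    [6,8] PP\S   <
      [6,7] "slowly" : NP/PP
      [7,8] "river" : (PP\S)\(NP/PP)

S/PP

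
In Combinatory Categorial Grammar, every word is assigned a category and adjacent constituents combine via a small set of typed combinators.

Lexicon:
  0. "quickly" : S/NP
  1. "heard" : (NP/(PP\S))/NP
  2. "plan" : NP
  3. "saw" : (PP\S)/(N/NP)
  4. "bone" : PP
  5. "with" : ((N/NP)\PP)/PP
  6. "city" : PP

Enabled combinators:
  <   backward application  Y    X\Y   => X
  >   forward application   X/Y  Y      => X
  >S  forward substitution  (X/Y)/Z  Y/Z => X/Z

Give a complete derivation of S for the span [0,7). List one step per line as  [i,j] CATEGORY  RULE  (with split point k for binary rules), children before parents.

[0,1] S/NP  lex  "quickly"
[1,2] (NP/(PP\S))/NP  lex  "heard"
[2,3] NP  lex  "plan"
[1,3] NP/(PP\S)  >  k=2
[3,4] (PP\S)/(N/NP)  lex  "saw"
[4,5] PP  lex  "bone"
[5,6] ((N/NP)\PP)/PP  lex  "with"
[6,7] PP  lex  "city"
[5,7] (N/NP)\PP  >  k=6
[4,7] N/NP  <  k=5
[3,7] PP\S  >  k=4
[1,7] NP  >  k=3
[0,7] S  >  k=1

[0,7] S   >
  [0,1] "quickly" : S/NP
  [1,7] NP   >
    [1,3] NP/(PP\S)   >
      [1,2] "heard" : (NP/(PP\S))/NP
      [2,3] "plan" : NP
    [3,7] PP\S   >
      [3,4] "saw" : (PP\S)/(N/NP)
      [4,7] N/NP   <
        [4,5] "bone" : PP
        [5,7] (N/NP)\PP   >
          [5,6] "with" : ((N/NP)\PP)/PP
          [6,7] "city" : PP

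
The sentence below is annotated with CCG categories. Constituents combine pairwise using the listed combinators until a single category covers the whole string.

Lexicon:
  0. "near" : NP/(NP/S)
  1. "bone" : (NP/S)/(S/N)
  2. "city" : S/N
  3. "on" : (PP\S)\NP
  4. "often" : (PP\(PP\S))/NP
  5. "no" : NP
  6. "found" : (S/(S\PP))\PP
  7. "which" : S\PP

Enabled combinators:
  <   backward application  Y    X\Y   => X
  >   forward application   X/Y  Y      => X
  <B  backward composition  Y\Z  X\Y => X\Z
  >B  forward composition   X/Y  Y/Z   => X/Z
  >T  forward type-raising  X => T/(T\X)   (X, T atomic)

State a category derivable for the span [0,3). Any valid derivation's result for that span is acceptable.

NP

[0,8] S   >
  [0,7] S/(S\PP)   <
    [0,6] PP   <
      [0,4] PP\S   <
        [0,3] NP   >
          [0,1] "near" : NP/(NP/S)
          [1,3] NP/S   >
            [1,2] "bone" : (NP/S)/(S/N)
            [2,3] "city" : S/N
        [3,4] "on" : (PP\S)\NP
      [4,6] PP\(PP\S)   >
        [4,5] "often" : (PP\(PP\S))/NP
        [5,6] "no" : NP
    [6,7] "found" : (S/(S\PP))\PP
  [7,8] "which" : S\PP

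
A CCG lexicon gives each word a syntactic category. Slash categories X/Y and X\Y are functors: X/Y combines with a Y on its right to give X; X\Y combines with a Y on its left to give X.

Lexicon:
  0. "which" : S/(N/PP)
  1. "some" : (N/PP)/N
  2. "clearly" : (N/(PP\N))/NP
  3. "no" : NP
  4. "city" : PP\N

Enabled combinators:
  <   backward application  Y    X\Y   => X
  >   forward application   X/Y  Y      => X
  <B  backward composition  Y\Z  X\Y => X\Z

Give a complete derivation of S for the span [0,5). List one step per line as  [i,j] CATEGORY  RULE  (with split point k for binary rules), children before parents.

[0,5] S   >
  [0,1] "which" : S/(N/PP)
  [1,5] N/PP   >
    [1,2] "some" : (N/PP)/N
    [2,5] N   >
      [2,4] N/(PP\N)   >
        [2,3] "clearly" : (N/(PP\N))/NP
        [3,4] "no" : NP
      [4,5] "city" : PP\N

[0,1] S/(N/PP)  lex  "which"
[1,2] (N/PP)/N  lex  "some"
[2,3] (N/(PP\N))/NP  lex  "clearly"
[3,4] NP  lex  "no"
[2,4] N/(PP\N)  >  k=3
[4,5] PP\N  lex  "city"
[2,5] N  >  k=4
[1,5] N/PP  >  k=2
[0,5] S  >  k=1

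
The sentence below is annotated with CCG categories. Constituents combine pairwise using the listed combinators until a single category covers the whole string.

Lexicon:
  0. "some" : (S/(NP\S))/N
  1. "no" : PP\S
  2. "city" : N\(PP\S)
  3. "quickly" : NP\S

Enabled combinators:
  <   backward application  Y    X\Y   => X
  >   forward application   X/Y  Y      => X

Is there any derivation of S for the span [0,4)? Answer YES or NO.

[0,4] S   >
  [0,3] S/(NP\S)   >
    [0,1] "some" : (S/(NP\S))/N
    [1,3] N   <
      [1,2] "no" : PP\S
      [2,3] "city" : N\(PP\S)
  [3,4] "quickly" : NP\S

YES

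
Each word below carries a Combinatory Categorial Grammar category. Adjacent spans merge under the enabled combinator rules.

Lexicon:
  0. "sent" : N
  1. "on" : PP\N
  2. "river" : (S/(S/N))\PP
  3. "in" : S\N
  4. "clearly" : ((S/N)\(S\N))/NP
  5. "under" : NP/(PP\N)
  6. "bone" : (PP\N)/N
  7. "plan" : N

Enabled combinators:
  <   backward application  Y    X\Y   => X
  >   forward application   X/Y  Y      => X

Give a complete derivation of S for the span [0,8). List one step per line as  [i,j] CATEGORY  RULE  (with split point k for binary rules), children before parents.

[0,8] S   >
  [0,3] S/(S/N)   <
    [0,2] PP   <
      [0,1] "sent" : N
      [1,2] "on" : PP\N
    [2,3] "river" : (S/(S/N))\PP
  [3,8] S/N   <
    [3,4] "in" : S\N
    [4,8] (S/N)\(S\N)   >
      [4,5] "clearly" : ((S/N)\(S\N))/NP
      [5,8] NP   >
        [5,6] "under" : NP/(PP\N)
        [6,8] PP\N   >
          [6,7] "bone" : (PP\N)/N
          [7,8] "plan" : N

[0,1] N  lex  "sent"
[1,2] PP\N  lex  "on"
[0,2] PP  <  k=1
[2,3] (S/(S/N))\PP  lex  "river"
[0,3] S/(S/N)  <  k=2
[3,4] S\N  lex  "in"
[4,5] ((S/N)\(S\N))/NP  lex  "clearly"
[5,6] NP/(PP\N)  lex  "under"
[6,7] (PP\N)/N  lex  "bone"
[7,8] N  lex  "plan"
[6,8] PP\N  >  k=7
[5,8] NP  >  k=6
[4,8] (S/N)\(S\N)  >  k=5
[3,8] S/N  <  k=4
[0,8] S  >  k=3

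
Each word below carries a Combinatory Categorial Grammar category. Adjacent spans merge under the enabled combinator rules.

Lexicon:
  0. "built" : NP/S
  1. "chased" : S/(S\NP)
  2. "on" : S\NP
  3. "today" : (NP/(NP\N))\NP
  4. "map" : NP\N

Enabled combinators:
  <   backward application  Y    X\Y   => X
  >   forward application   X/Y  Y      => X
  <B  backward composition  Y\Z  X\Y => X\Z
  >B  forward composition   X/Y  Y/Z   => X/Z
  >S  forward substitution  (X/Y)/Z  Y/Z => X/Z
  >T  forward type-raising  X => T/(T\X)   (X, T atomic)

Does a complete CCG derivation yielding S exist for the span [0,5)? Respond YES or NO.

NO

NP/S S/(S\NP) S\NP (NP/(NP\N))\NP NP\N
CKY chart[0,5] = {N/(N\NP), NP, NP/(NP\NP), PP/(PP\NP), S/(S\NP)}; S ∉ chart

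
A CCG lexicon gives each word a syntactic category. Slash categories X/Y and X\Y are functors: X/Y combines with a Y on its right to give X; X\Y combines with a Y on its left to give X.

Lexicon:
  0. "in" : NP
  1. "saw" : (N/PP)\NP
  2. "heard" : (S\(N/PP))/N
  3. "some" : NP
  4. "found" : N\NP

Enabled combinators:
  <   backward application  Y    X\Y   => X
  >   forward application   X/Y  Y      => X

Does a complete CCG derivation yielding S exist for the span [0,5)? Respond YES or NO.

[0,5] S   <
  [0,2] N/PP   <
    [0,1] "in" : NP
    [1,2] "saw" : (N/PP)\NP
  [2,5] S\(N/PP)   >
    [2,3] "heard" : (S\(N/PP))/N
    [3,5] N   <
      [3,4] "some" : NP
      [4,5] "found" : N\NP

YES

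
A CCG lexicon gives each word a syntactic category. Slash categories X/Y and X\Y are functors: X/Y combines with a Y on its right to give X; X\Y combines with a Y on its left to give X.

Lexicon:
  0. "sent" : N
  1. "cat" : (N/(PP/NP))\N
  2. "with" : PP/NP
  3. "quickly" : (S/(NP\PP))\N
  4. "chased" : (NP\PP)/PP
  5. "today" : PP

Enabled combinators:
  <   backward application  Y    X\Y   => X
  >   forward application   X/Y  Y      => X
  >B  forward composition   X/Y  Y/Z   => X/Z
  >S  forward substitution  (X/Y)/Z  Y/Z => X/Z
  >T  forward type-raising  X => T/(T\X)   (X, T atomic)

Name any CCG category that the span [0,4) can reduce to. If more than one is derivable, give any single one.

[0,6] S   >
  [0,4] S/(NP\PP)   <
    [0,3] N   >
      [0,2] N/(PP/NP)   <
        [0,1] "sent" : N
        [1,2] "cat" : (N/(PP/NP))\N
      [2,3] "with" : PP/NP
    [3,4] "quickly" : (S/(NP\PP))\N
  [4,6] NP\PP   >
    [4,5] "chased" : (NP\PP)/PP
    [5,6] "today" : PP

S/(NP\PP)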